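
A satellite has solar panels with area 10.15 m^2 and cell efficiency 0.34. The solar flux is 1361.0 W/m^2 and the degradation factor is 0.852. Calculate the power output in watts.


P = area * eta * S * degradation
P = 10.15 * 0.34 * 1361.0 * 0.852
P = 4001.6830 W

4001.6830 W


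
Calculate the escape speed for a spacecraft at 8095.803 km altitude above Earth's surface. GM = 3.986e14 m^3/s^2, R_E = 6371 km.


r = 6371.0 + 8095.803 = 14466.8030 km = 1.4466803e+07 m
v_esc = sqrt(2*mu/r) = sqrt(2*3.986e14 / 1.4466803e+07)
v_esc = 7423.3060 m/s = 7.4233 km/s

7.4233 km/s


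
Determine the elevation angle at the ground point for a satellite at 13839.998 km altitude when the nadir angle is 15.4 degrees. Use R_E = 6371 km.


r = R_E + alt = 20210.9980 km
Law of sines in the satellite / Earth-center / ground-point triangle:
  sin(nadir)/R_E = sin(90 + el)/r  =>  cos(el) = (r/R_E)*sin(nadir)
cos(el) = (20210.9980 / 6371.0000) * sin(15.4 deg) = 0.8424351
el = arccos(0.8424351) = 32.6018 deg
(Earth-central angle = 90 - nadir - el = 41.9982 deg)

32.6018 degrees


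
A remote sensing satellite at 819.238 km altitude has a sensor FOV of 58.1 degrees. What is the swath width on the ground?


FOV = 58.1 deg = 1.0140 rad
swath = 2 * alt * tan(FOV/2) = 2 * 819.238 * tan(0.5070181)
swath = 2 * 819.238 * 0.5554504
swath = 910.0922 km

910.0922 km


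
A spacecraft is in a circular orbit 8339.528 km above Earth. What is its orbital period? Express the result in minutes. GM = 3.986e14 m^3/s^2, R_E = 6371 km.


r = 14710.5280 km = 1.4710528e+07 m
T = 2*pi*sqrt(r^3/mu) = 2*pi*sqrt(3.1833529e+21 / 3.986e14)
T = 17756.3466 s = 295.9391 min

295.9391 minutes


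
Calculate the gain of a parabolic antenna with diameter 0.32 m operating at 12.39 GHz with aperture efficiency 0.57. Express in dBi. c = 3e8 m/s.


lambda = c/f = 3e8 / 1.239e+10 = 0.02421308 m
G = eta*(pi*D/lambda)^2 = 0.57*(pi*0.32/0.02421308)^2
G = 982.5953 (linear)
G = 10*log10(982.5953) = 29.9237 dBi

29.9237 dBi


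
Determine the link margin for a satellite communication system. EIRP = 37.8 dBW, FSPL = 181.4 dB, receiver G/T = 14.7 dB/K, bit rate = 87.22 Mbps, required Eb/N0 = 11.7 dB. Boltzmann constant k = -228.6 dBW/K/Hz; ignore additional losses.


C/N0 = EIRP - FSPL + G/T - k = 37.8 - 181.4 + 14.7 - (-228.6)
C/N0 = 99.7000 dB-Hz
R_b = 87.22 Mbps = 8.722e+07 bps -> 10*log10(R_b) = 79.4062 dB-Hz
Eb/N0 = C/N0 - 10*log10(R_b) = 99.7000 - 79.4062 = 20.2938 dB
Margin = Eb/N0 - Eb/N0_req = 20.2938 - 11.7 = 8.5938 dB (link closes)

8.5938 dB


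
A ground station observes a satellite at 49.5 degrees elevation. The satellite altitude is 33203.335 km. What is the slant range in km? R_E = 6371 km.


h = 33203.335 km, el = 49.5 deg
d = -R_E*sin(el) + sqrt((R_E*sin(el))^2 + 2*R_E*h + h^2)
d = -6371.0000*sin(0.863938) + sqrt((6371.0000*0.760406)^2 + 2*6371.0000*33203.335 + 33203.335^2)
d = 34512.8923 km

34512.8923 km


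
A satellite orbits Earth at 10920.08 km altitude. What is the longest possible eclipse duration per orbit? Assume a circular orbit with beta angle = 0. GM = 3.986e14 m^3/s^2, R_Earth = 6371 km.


r = 17291.0800 km
T = 377.1318 min
Eclipse fraction = arcsin(R_E/r)/pi = arcsin(6371.0000/17291.0800)/pi
= arcsin(0.3684559)/pi = 0.1201134
Eclipse duration = 0.1201134 * 377.1318 = 45.2986 min

45.2986 minutes


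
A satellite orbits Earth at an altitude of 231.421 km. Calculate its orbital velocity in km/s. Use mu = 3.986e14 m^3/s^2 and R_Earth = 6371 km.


r = R_E + alt = 6371.0 + 231.421 = 6602.4210 km = 6.602421e+06 m
v = sqrt(mu/r) = sqrt(3.986e14 / 6.602421e+06) = 7769.9288 m/s = 7.7699 km/s

7.7699 km/s


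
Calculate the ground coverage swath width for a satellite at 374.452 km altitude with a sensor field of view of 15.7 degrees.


FOV = 15.7 deg = 0.2740167 rad
swath = 2 * alt * tan(FOV/2) = 2 * 374.452 * tan(0.1370083)
swath = 2 * 374.452 * 0.1378721
swath = 103.2530 km

103.2530 km


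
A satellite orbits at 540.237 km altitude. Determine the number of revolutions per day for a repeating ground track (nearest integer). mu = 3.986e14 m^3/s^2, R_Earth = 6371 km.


r = 6.911237e+06 m
T = 2*pi*sqrt(r^3/mu) = 5718.0099 s = 95.3002 min
revs/day = 1440 / 95.3002 = 15.1102
Rounded: 15 revolutions per day

15 revolutions per day


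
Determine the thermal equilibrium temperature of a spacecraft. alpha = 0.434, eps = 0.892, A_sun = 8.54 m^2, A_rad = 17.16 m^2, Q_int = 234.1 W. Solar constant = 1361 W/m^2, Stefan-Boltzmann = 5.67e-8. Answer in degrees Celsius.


Numerator = alpha*S*A_sun + Q_int = 0.434*1361*8.54 + 234.1 = 5278.4560 W
Denominator = eps*sigma*A_rad = 0.892*5.67e-8*17.16 = 8.6789102e-07 W/K^4
T^4 = 6.081934e+09 K^4
T = 279.2611 K = 6.1111 C

6.1111 degrees Celsius


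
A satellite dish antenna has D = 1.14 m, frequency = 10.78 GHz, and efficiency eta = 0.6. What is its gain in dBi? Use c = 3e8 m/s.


lambda = c/f = 3e8 / 1.078e+10 = 0.02782931 m
G = eta*(pi*D/lambda)^2 = 0.6*(pi*1.14/0.02782931)^2
G = 9937.0096 (linear)
G = 10*log10(9937.0096) = 39.9726 dBi

39.9726 dBi


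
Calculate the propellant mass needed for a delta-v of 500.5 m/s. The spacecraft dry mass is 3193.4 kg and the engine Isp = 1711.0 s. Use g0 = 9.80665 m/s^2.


ve = Isp * g0 = 1711.0 * 9.80665 = 16779.178150 m/s
mass ratio = exp(dv/ve) = exp(500.5/16779.178150) = 1.03027797
m_prop = m_dry * (mr - 1) = 3193.4 * (1.03027797 - 1)
m_prop = 96.6897 kg

96.6897 kg


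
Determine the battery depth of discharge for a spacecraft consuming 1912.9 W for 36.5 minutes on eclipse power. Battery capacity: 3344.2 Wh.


E_used = P * t / 60 = 1912.9 * 36.5 / 60 = 1163.6808 Wh
DOD = E_used / E_total * 100 = 1163.6808 / 3344.2 * 100
DOD = 34.7970 %

34.7970 %


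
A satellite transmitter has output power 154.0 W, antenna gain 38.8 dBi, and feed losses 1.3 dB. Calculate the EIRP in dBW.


Pt = 154.0 W = 21.8752 dBW
EIRP = Pt_dBW + Gt - losses = 21.8752 + 38.8 - 1.3 = 59.3752 dBW

59.3752 dBW


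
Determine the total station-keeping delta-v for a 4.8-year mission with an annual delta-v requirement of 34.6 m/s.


dV = rate * years = 34.6 * 4.8
dV = 166.0800 m/s

166.0800 m/s


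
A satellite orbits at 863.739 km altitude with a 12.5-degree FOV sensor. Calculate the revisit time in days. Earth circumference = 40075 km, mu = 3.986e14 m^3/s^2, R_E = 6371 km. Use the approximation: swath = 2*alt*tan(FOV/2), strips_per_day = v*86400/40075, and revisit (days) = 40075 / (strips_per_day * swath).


swath = 2*863.739*tan(0.1090831) = 189.1896 km
v = sqrt(mu/r) = 7422.6198 m/s = 7.4226 km/s
strips/day = v*86400/40075 = 7.4226*86400/40075 = 16.0029
coverage/day = strips * swath = 16.0029 * 189.1896 = 3027.5736 km
revisit = 40075 / 3027.5736 = 13.2367 days

13.2367 days


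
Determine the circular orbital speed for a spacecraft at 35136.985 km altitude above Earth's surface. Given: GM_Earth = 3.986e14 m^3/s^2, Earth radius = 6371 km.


r = R_E + alt = 6371.0 + 35136.985 = 41507.9850 km = 4.1507985e+07 m
v = sqrt(mu/r) = sqrt(3.986e14 / 4.1507985e+07) = 3098.8662 m/s = 3.0989 km/s

3.0989 km/s


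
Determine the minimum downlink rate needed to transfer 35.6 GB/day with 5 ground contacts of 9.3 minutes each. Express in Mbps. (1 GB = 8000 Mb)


total contact time = 5 * 9.3 * 60 = 2790.0000 s
data = 35.6 GB = 284800.0000 Mb
rate = 284800.0000 / 2790.0000 = 102.0789 Mbps

102.0789 Mbps


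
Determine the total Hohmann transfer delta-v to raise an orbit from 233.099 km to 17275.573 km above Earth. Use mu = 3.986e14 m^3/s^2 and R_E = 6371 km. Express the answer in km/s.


r1 = 6604.0990 km = 6.604099e+06 m
r2 = 23646.5730 km = 2.3646573e+07 m
dv1 = sqrt(mu/r1)*(sqrt(2*r2/(r1+r2)) - 1) = 1944.9543 m/s
dv2 = sqrt(mu/r2)*(1 - sqrt(2*r1/(r1+r2))) = 1392.7433 m/s
total dv = |dv1| + |dv2| = 1944.9543 + 1392.7433 = 3337.6977 m/s = 3.3377 km/s

3.3377 km/s


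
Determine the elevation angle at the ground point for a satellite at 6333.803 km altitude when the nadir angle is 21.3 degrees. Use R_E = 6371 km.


r = R_E + alt = 12704.8030 km
Law of sines in the satellite / Earth-center / ground-point triangle:
  sin(nadir)/R_E = sin(90 + el)/r  =>  cos(el) = (r/R_E)*sin(nadir)
cos(el) = (12704.8030 / 6371.0000) * sin(21.3 deg) = 0.7243816
el = arccos(0.7243816) = 43.5826 deg
(Earth-central angle = 90 - nadir - el = 25.1174 deg)

43.5826 degrees


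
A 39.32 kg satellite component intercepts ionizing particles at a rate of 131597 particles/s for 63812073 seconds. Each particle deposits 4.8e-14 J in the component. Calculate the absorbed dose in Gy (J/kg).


Total energy deposited = rate * time * E_per
  = 131597 * 63812073 * 4.8e-14 = 0.4030789 J
Dose = E_total / mass = 0.4030789 / 39.32
Dose = 0.01025124 Gy

0.0103 Gy


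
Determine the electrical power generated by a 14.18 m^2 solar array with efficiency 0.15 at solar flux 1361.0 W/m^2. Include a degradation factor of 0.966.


P = area * eta * S * degradation
P = 14.18 * 0.15 * 1361.0 * 0.966
P = 2796.4222 W

2796.4222 W


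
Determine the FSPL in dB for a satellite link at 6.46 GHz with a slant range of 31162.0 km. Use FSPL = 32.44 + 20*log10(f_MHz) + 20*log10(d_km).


f = 6.46 GHz = 6460.0000 MHz
d = 31162.0 km
FSPL = 32.44 + 20*log10(6460.0000) + 20*log10(31162.0)
FSPL = 32.44 + 76.2047 + 89.8725
FSPL = 198.5172 dB

198.5172 dB


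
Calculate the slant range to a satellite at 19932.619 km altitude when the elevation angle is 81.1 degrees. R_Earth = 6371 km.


h = 19932.619 km, el = 81.1 deg
d = -R_E*sin(el) + sqrt((R_E*sin(el))^2 + 2*R_E*h + h^2)
d = -6371.0000*sin(1.4155) + sqrt((6371.0000*0.9879599)^2 + 2*6371.0000*19932.619 + 19932.619^2)
d = 19990.8527 km

19990.8527 km


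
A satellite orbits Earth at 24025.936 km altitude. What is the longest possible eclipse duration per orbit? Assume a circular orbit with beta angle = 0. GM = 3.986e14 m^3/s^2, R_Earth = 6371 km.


r = 30396.9360 km
T = 879.0320 min
Eclipse fraction = arcsin(R_E/r)/pi = arcsin(6371.0000/30396.9360)/pi
= arcsin(0.2095935)/pi = 0.06721406
Eclipse duration = 0.06721406 * 879.0320 = 59.0833 min

59.0833 minutes


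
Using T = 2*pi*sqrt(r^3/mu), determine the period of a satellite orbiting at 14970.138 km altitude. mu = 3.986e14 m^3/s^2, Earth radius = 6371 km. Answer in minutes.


r = 21341.1380 km = 2.1341138e+07 m
T = 2*pi*sqrt(r^3/mu) = 2*pi*sqrt(9.7196969e+21 / 3.986e14)
T = 31026.8426 s = 517.1140 min

517.1140 minutes


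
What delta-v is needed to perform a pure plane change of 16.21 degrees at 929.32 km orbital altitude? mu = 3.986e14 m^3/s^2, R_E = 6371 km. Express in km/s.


r = 7300.3200 km = 7.30032e+06 m
V = sqrt(mu/r) = 7389.2047 m/s
di = 16.21 deg = 0.2829179 rad
dV = 2*V*sin(di/2) = 2*7389.2047*sin(0.1414589)
dV = 2083.5729 m/s = 2.0836 km/s

2.0836 km/s


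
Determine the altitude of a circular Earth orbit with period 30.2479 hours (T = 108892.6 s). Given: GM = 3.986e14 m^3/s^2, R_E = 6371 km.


T = 108892.6 s
r = (mu*T^2/(4*pi^2))^(1/3) = (3.986e14 * 108892.6^2 / (4*pi^2))^(1/3)
r = 4.9286135e+07 m = 49286.1352 km
alt = r - R_E = 49286.1352 - 6371 = 42915.1352 km

42915.1352 km


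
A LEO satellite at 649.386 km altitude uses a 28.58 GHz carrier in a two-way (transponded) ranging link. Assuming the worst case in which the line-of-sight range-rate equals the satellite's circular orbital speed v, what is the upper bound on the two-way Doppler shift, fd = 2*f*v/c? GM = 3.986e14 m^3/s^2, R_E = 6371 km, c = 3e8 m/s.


r = 7.020386e+06 m
v = sqrt(mu/r) = 7535.0849 m/s (worst-case radial velocity)
f = 28.58 GHz = 2.858e+10 Hz
fd = 2*f*v/c = 2*2.858e+10*7535.0849/3.0e+08
fd = 1.4356848e+06 Hz

1.4357e+06 Hz


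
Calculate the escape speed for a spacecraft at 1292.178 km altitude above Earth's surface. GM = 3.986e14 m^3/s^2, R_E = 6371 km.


r = 6371.0 + 1292.178 = 7663.1780 km = 7.663178e+06 m
v_esc = sqrt(2*mu/r) = sqrt(2*3.986e14 / 7.663178e+06)
v_esc = 10199.5072 m/s = 10.1995 km/s

10.1995 km/s


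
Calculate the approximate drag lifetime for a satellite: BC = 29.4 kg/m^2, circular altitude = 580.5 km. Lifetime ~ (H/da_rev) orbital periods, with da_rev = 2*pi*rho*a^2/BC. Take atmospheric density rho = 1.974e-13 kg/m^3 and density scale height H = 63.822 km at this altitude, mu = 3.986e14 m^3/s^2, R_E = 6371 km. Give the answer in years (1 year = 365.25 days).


a = R_E + alt = 6951.5000 km = 6.9515e+06 m
da_rev = 2*pi*rho*a^2/BC = 2*pi*1.974e-13*(6.9515e+06)^2/29.4 = 2.038622 m per revolution
N = H/da_rev = 63822.0000 m / 2.038622 m = 31306.4389 revolutions
P = 2*pi*sqrt(a^3/mu) = 5768.0499 s
lifetime = N*P = 31306.4389 * 5768.0499 = 1.805771e+08 s = 2090.0128 days
years = 2090.0128 / 365.25 = 5.7221 years

5.7221 years


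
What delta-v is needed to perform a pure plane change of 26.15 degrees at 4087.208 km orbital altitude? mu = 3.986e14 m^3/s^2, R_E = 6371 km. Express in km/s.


r = 10458.2080 km = 1.0458208e+07 m
V = sqrt(mu/r) = 6173.6216 m/s
di = 26.15 deg = 0.4564036 rad
dV = 2*V*sin(di/2) = 2*6173.6216*sin(0.2282018)
dV = 2793.2713 m/s = 2.7933 km/s

2.7933 km/s


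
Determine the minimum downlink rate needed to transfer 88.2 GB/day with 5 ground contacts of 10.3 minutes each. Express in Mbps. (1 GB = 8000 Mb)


total contact time = 5 * 10.3 * 60 = 3090.0000 s
data = 88.2 GB = 705600.0000 Mb
rate = 705600.0000 / 3090.0000 = 228.3495 Mbps

228.3495 Mbps


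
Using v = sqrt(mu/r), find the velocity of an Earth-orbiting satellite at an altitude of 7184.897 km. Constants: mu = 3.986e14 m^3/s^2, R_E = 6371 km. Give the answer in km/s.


r = R_E + alt = 6371.0 + 7184.897 = 13555.8970 km = 1.3555897e+07 m
v = sqrt(mu/r) = sqrt(3.986e14 / 1.3555897e+07) = 5422.5619 m/s = 5.4226 km/s

5.4226 km/s


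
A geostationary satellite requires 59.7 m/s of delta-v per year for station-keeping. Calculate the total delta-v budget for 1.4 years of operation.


dV = rate * years = 59.7 * 1.4
dV = 83.5800 m/s

83.5800 m/s


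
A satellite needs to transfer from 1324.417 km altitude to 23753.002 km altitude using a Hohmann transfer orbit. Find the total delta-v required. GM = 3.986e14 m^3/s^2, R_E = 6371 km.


r1 = 7695.4170 km = 7.695417e+06 m
r2 = 30124.0020 km = 3.0124002e+07 m
dv1 = sqrt(mu/r1)*(sqrt(2*r2/(r1+r2)) - 1) = 1886.7595 m/s
dv2 = sqrt(mu/r2)*(1 - sqrt(2*r1/(r1+r2))) = 1317.0545 m/s
total dv = |dv1| + |dv2| = 1886.7595 + 1317.0545 = 3203.8141 m/s = 3.2038 km/s

3.2038 km/s


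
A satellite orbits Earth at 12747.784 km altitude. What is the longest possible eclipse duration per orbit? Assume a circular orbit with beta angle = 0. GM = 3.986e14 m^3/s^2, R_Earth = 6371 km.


r = 19118.7840 km
T = 438.4806 min
Eclipse fraction = arcsin(R_E/r)/pi = arcsin(6371.0000/19118.7840)/pi
= arcsin(0.3332325)/pi = 0.1081394
Eclipse duration = 0.1081394 * 438.4806 = 47.4170 min

47.4170 minutes


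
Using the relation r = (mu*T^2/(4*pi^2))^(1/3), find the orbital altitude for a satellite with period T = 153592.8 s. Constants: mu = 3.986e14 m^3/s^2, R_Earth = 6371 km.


T = 153592.8 s
r = (mu*T^2/(4*pi^2))^(1/3) = (3.986e14 * 153592.8^2 / (4*pi^2))^(1/3)
r = 6.1987829e+07 m = 61987.8287 km
alt = r - R_E = 61987.8287 - 6371 = 55616.8287 km

55616.8287 km


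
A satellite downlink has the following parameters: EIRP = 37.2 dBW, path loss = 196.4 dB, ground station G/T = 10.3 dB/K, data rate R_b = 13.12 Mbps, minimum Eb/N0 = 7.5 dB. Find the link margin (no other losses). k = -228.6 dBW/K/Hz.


C/N0 = EIRP - FSPL + G/T - k = 37.2 - 196.4 + 10.3 - (-228.6)
C/N0 = 79.7000 dB-Hz
R_b = 13.12 Mbps = 1.312e+07 bps -> 10*log10(R_b) = 71.1793 dB-Hz
Eb/N0 = C/N0 - 10*log10(R_b) = 79.7000 - 71.1793 = 8.5207 dB
Margin = Eb/N0 - Eb/N0_req = 8.5207 - 7.5 = 1.0207 dB (link closes)

1.0207 dB


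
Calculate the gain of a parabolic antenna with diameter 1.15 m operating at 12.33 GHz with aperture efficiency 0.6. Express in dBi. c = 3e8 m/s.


lambda = c/f = 3e8 / 1.233e+10 = 0.0243309 m
G = eta*(pi*D/lambda)^2 = 0.6*(pi*1.15/0.0243309)^2
G = 13229.1006 (linear)
G = 10*log10(13229.1006) = 41.2153 dBi

41.2153 dBi


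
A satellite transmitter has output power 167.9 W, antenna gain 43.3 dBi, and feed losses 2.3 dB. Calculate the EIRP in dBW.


Pt = 167.9 W = 22.2505 dBW
EIRP = Pt_dBW + Gt - losses = 22.2505 + 43.3 - 2.3 = 63.2505 dBW

63.2505 dBW


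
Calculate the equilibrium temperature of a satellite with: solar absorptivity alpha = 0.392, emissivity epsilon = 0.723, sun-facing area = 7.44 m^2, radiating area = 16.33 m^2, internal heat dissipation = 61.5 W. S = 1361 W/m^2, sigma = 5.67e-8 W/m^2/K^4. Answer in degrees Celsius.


Numerator = alpha*S*A_sun + Q_int = 0.392*1361*7.44 + 61.5 = 4030.8293 W
Denominator = eps*sigma*A_rad = 0.723*5.67e-8*16.33 = 6.6943365e-07 W/K^4
T^4 = 6.0212528e+09 K^4
T = 278.5619 K = 5.4119 C

5.4119 degrees Celsius


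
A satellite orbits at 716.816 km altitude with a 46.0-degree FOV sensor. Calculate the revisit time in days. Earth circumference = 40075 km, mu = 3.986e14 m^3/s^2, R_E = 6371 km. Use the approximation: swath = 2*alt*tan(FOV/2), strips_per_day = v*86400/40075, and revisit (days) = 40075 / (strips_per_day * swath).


swath = 2*716.816*tan(0.4014257) = 608.5407 km
v = sqrt(mu/r) = 7499.1567 m/s = 7.4992 km/s
strips/day = v*86400/40075 = 7.4992*86400/40075 = 16.1679
coverage/day = strips * swath = 16.1679 * 608.5407 = 9838.8028 km
revisit = 40075 / 9838.8028 = 4.0732 days

4.0732 days


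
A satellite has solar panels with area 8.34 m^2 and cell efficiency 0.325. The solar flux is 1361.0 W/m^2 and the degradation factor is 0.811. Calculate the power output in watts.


P = area * eta * S * degradation
P = 8.34 * 0.325 * 1361.0 * 0.811
P = 2991.7713 W

2991.7713 W


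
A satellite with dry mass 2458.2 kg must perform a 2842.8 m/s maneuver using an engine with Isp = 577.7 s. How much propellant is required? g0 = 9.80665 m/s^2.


ve = Isp * g0 = 577.7 * 9.80665 = 5665.301705 m/s
mass ratio = exp(dv/ve) = exp(2842.8/5665.301705) = 1.65167753
m_prop = m_dry * (mr - 1) = 2458.2 * (1.65167753 - 1)
m_prop = 1601.9537 kg

1601.9537 kg


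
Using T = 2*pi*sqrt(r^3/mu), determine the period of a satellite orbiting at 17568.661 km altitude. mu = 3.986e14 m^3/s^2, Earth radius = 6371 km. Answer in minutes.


r = 23939.6610 km = 2.3939661e+07 m
T = 2*pi*sqrt(r^3/mu) = 2*pi*sqrt(1.3719996e+22 / 3.986e14)
T = 36862.7911 s = 614.3799 min

614.3799 minutes


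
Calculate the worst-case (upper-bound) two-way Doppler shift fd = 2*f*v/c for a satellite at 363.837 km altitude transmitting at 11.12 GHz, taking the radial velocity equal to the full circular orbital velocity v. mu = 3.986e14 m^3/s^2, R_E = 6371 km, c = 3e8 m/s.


r = 6.734837e+06 m
v = sqrt(mu/r) = 7693.1660 m/s (worst-case radial velocity)
f = 11.12 GHz = 1.112e+10 Hz
fd = 2*f*v/c = 2*1.112e+10*7693.1660/3.0e+08
fd = 570320.0382 Hz

570320.0382 Hz


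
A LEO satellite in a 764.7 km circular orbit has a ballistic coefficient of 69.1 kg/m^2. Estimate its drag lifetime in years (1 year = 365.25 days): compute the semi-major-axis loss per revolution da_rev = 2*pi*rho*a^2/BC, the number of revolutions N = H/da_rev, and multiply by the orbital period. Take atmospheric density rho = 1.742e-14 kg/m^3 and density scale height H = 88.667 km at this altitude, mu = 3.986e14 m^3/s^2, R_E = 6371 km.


a = R_E + alt = 7135.7000 km = 7.1357e+06 m
da_rev = 2*pi*rho*a^2/BC = 2*pi*1.742e-14*(7.1357e+06)^2/69.1 = 0.080653485 m per revolution
N = H/da_rev = 88667.0000 m / 0.080653485 m = 1.0993573e+06 revolutions
P = 2*pi*sqrt(a^3/mu) = 5998.8237 s
lifetime = N*P = 1.0993573e+06 * 5998.8237 = 6.5948508e+09 s = 76329.2913 days
years = 76329.2913 / 365.25 = 208.9782 years

208.9782 years


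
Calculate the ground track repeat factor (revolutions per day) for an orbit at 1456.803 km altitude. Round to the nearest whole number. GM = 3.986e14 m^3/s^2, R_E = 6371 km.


r = 7.827803e+06 m
T = 2*pi*sqrt(r^3/mu) = 6892.4092 s = 114.8735 min
revs/day = 1440 / 114.8735 = 12.5355
Rounded: 13 revolutions per day

13 revolutions per day


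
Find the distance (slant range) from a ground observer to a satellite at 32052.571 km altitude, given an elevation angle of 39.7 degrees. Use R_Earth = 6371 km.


h = 32052.571 km, el = 39.7 deg
d = -R_E*sin(el) + sqrt((R_E*sin(el))^2 + 2*R_E*h + h^2)
d = -6371.0000*sin(0.6928957) + sqrt((6371.0000*0.6387678)^2 + 2*6371.0000*32052.571 + 32052.571^2)
d = 34040.0249 km

34040.0249 km


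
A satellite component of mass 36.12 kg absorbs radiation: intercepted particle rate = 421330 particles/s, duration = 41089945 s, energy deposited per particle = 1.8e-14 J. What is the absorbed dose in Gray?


Total energy deposited = rate * time * E_per
  = 421330 * 41089945 * 1.8e-14 = 0.3116237 J
Dose = E_total / mass = 0.3116237 / 36.12
Dose = 0.008627455 Gy

0.0086 Gy


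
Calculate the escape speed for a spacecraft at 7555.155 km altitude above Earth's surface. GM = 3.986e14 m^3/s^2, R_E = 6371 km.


r = 6371.0 + 7555.155 = 13926.1550 km = 1.3926155e+07 m
v_esc = sqrt(2*mu/r) = sqrt(2*3.986e14 / 1.3926155e+07)
v_esc = 7566.0295 m/s = 7.5660 km/s

7.5660 km/s


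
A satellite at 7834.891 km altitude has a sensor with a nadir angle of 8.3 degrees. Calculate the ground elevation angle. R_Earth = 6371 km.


r = R_E + alt = 14205.8910 km
Law of sines in the satellite / Earth-center / ground-point triangle:
  sin(nadir)/R_E = sin(90 + el)/r  =>  cos(el) = (r/R_E)*sin(nadir)
cos(el) = (14205.8910 / 6371.0000) * sin(8.3 deg) = 0.3218817
el = arccos(0.3218817) = 71.2232 deg
(Earth-central angle = 90 - nadir - el = 10.4768 deg)

71.2232 degrees


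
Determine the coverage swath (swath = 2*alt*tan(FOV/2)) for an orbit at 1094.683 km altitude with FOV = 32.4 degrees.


FOV = 32.4 deg = 0.5654867 rad
swath = 2 * alt * tan(FOV/2) = 2 * 1094.683 * tan(0.2827433)
swath = 2 * 1094.683 * 0.2905269
swath = 636.0696 km

636.0696 km


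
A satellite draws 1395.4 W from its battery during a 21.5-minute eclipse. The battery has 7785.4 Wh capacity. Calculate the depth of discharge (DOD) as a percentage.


E_used = P * t / 60 = 1395.4 * 21.5 / 60 = 500.0183 Wh
DOD = E_used / E_total * 100 = 500.0183 / 7785.4 * 100
DOD = 6.4225 %

6.4225 %


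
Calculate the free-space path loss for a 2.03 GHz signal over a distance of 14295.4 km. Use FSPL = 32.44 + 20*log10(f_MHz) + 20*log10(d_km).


f = 2.03 GHz = 2030.0000 MHz
d = 14295.4 km
FSPL = 32.44 + 20*log10(2030.0000) + 20*log10(14295.4)
FSPL = 32.44 + 66.1499 + 83.1039
FSPL = 181.6938 dB

181.6938 dB


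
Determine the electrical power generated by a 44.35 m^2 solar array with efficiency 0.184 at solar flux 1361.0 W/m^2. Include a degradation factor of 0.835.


P = area * eta * S * degradation
P = 44.35 * 0.184 * 1361.0 * 0.835
P = 9273.7642 W

9273.7642 W


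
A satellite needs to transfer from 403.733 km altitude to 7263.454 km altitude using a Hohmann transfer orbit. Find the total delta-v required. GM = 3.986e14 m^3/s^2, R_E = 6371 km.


r1 = 6774.7330 km = 6.774733e+06 m
r2 = 13634.4540 km = 1.3634454e+07 m
dv1 = sqrt(mu/r1)*(sqrt(2*r2/(r1+r2)) - 1) = 1195.8433 m/s
dv2 = sqrt(mu/r2)*(1 - sqrt(2*r1/(r1+r2))) = 1001.3894 m/s
total dv = |dv1| + |dv2| = 1195.8433 + 1001.3894 = 2197.2327 m/s = 2.1972 km/s

2.1972 km/s


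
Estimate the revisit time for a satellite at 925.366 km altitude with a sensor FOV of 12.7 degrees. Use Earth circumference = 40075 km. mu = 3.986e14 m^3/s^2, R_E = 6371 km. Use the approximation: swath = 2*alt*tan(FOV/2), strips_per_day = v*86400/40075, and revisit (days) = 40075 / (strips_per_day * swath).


swath = 2*925.366*tan(0.1108284) = 205.9576 km
v = sqrt(mu/r) = 7391.2066 m/s = 7.3912 km/s
strips/day = v*86400/40075 = 7.3912*86400/40075 = 15.9351
coverage/day = strips * swath = 15.9351 * 205.9576 = 3281.9611 km
revisit = 40075 / 3281.9611 = 12.2107 days

12.2107 days


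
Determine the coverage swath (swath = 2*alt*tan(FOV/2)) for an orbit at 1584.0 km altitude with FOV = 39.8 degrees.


FOV = 39.8 deg = 0.694641 rad
swath = 2 * alt * tan(FOV/2) = 2 * 1584.0 * tan(0.3473205)
swath = 2 * 1584.0 * 0.3619949
swath = 1146.8000 km

1146.8000 km


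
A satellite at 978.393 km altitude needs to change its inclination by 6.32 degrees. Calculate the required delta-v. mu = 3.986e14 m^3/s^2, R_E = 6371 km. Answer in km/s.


r = 7349.3930 km = 7.349393e+06 m
V = sqrt(mu/r) = 7364.4940 m/s
di = 6.32 deg = 0.1103048 rad
dV = 2*V*sin(di/2) = 2*7364.4940*sin(0.0551524)
dV = 811.9273 m/s = 0.8119273 km/s

0.8119 km/s


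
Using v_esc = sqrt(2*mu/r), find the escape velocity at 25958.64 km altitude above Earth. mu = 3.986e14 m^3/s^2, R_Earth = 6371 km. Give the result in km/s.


r = 6371.0 + 25958.64 = 32329.6400 km = 3.232964e+07 m
v_esc = sqrt(2*mu/r) = sqrt(2*3.986e14 / 3.232964e+07)
v_esc = 4965.7312 m/s = 4.9657 km/s

4.9657 km/s


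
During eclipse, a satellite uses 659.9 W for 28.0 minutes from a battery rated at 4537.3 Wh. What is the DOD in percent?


E_used = P * t / 60 = 659.9 * 28.0 / 60 = 307.9533 Wh
DOD = E_used / E_total * 100 = 307.9533 / 4537.3 * 100
DOD = 6.7871 %

6.7871 %


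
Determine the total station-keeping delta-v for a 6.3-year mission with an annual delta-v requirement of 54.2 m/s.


dV = rate * years = 54.2 * 6.3
dV = 341.4600 m/s

341.4600 m/s


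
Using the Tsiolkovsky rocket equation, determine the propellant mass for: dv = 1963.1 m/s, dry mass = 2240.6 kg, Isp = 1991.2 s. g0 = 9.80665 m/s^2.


ve = Isp * g0 = 1991.2 * 9.80665 = 19527.001480 m/s
mass ratio = exp(dv/ve) = exp(1963.1/19527.001480) = 1.10575968
m_prop = m_dry * (mr - 1) = 2240.6 * (1.10575968 - 1)
m_prop = 236.9651 kg

236.9651 kg


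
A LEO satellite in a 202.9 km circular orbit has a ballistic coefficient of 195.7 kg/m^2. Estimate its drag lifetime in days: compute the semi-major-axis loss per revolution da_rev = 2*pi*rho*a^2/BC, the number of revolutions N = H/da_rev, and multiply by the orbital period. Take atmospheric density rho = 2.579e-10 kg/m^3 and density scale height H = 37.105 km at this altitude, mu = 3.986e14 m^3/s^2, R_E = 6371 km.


a = R_E + alt = 6573.9000 km = 6.5739e+06 m
da_rev = 2*pi*rho*a^2/BC = 2*pi*2.579e-10*(6.5739e+06)^2/195.7 = 357.838094 m per revolution
N = H/da_rev = 37105.0000 m / 357.838094 m = 103.6921 revolutions
P = 2*pi*sqrt(a^3/mu) = 5304.5172 s
lifetime = N*P = 103.6921 * 5304.5172 = 550036.7731 s = 6.3662 days

6.3662 days


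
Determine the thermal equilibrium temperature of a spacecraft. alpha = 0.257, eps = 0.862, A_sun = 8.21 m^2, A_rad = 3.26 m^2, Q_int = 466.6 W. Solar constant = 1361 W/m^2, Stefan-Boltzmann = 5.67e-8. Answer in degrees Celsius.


Numerator = alpha*S*A_sun + Q_int = 0.257*1361*8.21 + 466.6 = 3338.2692 W
Denominator = eps*sigma*A_rad = 0.862*5.67e-8*3.26 = 1.593338e-07 W/K^4
T^4 = 2.0951418e+10 K^4
T = 380.4551 K = 107.3051 C

107.3051 degrees Celsius


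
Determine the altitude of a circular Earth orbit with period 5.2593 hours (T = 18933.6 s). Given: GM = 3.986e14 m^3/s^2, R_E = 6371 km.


T = 18933.6 s
r = (mu*T^2/(4*pi^2))^(1/3) = (3.986e14 * 18933.6^2 / (4*pi^2))^(1/3)
r = 1.5353757e+07 m = 15353.7566 km
alt = r - R_E = 15353.7566 - 6371 = 8982.7566 km

8982.7566 km


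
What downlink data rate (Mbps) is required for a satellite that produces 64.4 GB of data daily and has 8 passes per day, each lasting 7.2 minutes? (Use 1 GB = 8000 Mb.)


total contact time = 8 * 7.2 * 60 = 3456.0000 s
data = 64.4 GB = 515200.0000 Mb
rate = 515200.0000 / 3456.0000 = 149.0741 Mbps

149.0741 Mbps


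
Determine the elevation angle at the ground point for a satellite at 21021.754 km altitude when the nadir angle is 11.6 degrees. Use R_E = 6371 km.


r = R_E + alt = 27392.7540 km
Law of sines in the satellite / Earth-center / ground-point triangle:
  sin(nadir)/R_E = sin(90 + el)/r  =>  cos(el) = (r/R_E)*sin(nadir)
cos(el) = (27392.7540 / 6371.0000) * sin(11.6 deg) = 0.8645547
el = arccos(0.8645547) = 30.1681 deg
(Earth-central angle = 90 - nadir - el = 48.2319 deg)

30.1681 degrees


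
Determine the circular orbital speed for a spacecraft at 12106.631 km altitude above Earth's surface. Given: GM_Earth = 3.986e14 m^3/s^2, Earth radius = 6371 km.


r = R_E + alt = 6371.0 + 12106.631 = 18477.6310 km = 1.8477631e+07 m
v = sqrt(mu/r) = sqrt(3.986e14 / 1.8477631e+07) = 4644.5699 m/s = 4.6446 km/s

4.6446 km/s


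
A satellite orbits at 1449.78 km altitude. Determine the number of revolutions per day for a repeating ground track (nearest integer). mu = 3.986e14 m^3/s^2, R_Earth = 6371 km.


r = 7.82078e+06 m
T = 2*pi*sqrt(r^3/mu) = 6883.1356 s = 114.7189 min
revs/day = 1440 / 114.7189 = 12.5524
Rounded: 13 revolutions per day

13 revolutions per day


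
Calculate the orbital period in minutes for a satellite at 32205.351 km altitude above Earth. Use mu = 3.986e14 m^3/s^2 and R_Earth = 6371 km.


r = 38576.3510 km = 3.8576351e+07 m
T = 2*pi*sqrt(r^3/mu) = 2*pi*sqrt(5.7406813e+22 / 3.986e14)
T = 75403.7488 s = 1256.7291 min

1256.7291 minutes


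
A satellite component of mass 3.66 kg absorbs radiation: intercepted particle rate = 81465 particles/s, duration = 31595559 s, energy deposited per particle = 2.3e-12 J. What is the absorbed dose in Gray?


Total energy deposited = rate * time * E_per
  = 81465 * 31595559 * 2.3e-12 = 5.9200 J
Dose = E_total / mass = 5.9200 / 3.66
Dose = 1.6175 Gy

1.6175 Gy


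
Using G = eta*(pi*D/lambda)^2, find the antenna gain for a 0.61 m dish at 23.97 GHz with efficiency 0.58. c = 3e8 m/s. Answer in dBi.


lambda = c/f = 3e8 / 2.397e+10 = 0.01251564 m
G = eta*(pi*D/lambda)^2 = 0.58*(pi*0.61/0.01251564)^2
G = 13598.1857 (linear)
G = 10*log10(13598.1857) = 41.3348 dBi

41.3348 dBi


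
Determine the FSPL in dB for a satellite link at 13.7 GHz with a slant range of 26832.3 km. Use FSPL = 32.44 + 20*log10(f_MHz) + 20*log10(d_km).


f = 13.7 GHz = 13700.0000 MHz
d = 26832.3 km
FSPL = 32.44 + 20*log10(13700.0000) + 20*log10(26832.3)
FSPL = 32.44 + 82.7344 + 88.5732
FSPL = 203.7476 dB

203.7476 dB


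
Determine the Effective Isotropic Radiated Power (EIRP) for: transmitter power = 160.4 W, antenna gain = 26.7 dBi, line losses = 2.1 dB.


Pt = 160.4 W = 22.0520 dBW
EIRP = Pt_dBW + Gt - losses = 22.0520 + 26.7 - 2.1 = 46.6520 dBW

46.6520 dBW


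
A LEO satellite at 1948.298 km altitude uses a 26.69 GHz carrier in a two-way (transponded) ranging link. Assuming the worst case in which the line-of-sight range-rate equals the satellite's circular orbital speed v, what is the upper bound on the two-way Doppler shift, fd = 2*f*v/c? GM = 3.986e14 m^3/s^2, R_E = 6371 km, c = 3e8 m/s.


r = 8.319298e+06 m
v = sqrt(mu/r) = 6921.8998 m/s (worst-case radial velocity)
f = 26.69 GHz = 2.669e+10 Hz
fd = 2*f*v/c = 2*2.669e+10*6921.8998/3.0e+08
fd = 1.2316367e+06 Hz

1.2316e+06 Hz


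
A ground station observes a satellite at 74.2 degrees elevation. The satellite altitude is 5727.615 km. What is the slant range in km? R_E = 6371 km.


h = 5727.615 km, el = 74.2 deg
d = -R_E*sin(el) + sqrt((R_E*sin(el))^2 + 2*R_E*h + h^2)
d = -6371.0000*sin(1.2950) + sqrt((6371.0000*0.962218)^2 + 2*6371.0000*5727.615 + 5727.615^2)
d = 5843.3180 km

5843.3180 km


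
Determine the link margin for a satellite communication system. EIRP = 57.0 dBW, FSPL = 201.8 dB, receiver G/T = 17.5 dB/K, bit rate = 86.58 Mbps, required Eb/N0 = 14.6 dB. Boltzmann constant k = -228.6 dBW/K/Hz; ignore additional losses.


C/N0 = EIRP - FSPL + G/T - k = 57.0 - 201.8 + 17.5 - (-228.6)
C/N0 = 101.3000 dB-Hz
R_b = 86.58 Mbps = 8.658e+07 bps -> 10*log10(R_b) = 79.3742 dB-Hz
Eb/N0 = C/N0 - 10*log10(R_b) = 101.3000 - 79.3742 = 21.9258 dB
Margin = Eb/N0 - Eb/N0_req = 21.9258 - 14.6 = 7.3258 dB (link closes)

7.3258 dB


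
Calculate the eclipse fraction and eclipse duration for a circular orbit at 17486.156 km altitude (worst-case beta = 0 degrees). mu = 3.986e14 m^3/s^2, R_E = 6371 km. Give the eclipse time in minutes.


r = 23857.1560 km
T = 611.2065 min
Eclipse fraction = arcsin(R_E/r)/pi = arcsin(6371.0000/23857.1560)/pi
= arcsin(0.2670478)/pi = 0.08604815
Eclipse duration = 0.08604815 * 611.2065 = 52.5932 min

52.5932 minutes


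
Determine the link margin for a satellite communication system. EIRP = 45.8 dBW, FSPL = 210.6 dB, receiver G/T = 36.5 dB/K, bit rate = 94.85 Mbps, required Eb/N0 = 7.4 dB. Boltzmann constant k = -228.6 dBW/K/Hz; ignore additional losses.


C/N0 = EIRP - FSPL + G/T - k = 45.8 - 210.6 + 36.5 - (-228.6)
C/N0 = 100.3000 dB-Hz
R_b = 94.85 Mbps = 9.485e+07 bps -> 10*log10(R_b) = 79.7704 dB-Hz
Eb/N0 = C/N0 - 10*log10(R_b) = 100.3000 - 79.7704 = 20.5296 dB
Margin = Eb/N0 - Eb/N0_req = 20.5296 - 7.4 = 13.1296 dB (link closes)

13.1296 dB


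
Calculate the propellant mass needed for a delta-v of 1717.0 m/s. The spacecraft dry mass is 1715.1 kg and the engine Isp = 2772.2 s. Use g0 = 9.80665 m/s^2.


ve = Isp * g0 = 2772.2 * 9.80665 = 27185.995130 m/s
mass ratio = exp(dv/ve) = exp(1717.0/27185.995130) = 1.06519461
m_prop = m_dry * (mr - 1) = 1715.1 * (1.06519461 - 1)
m_prop = 111.8153 kg

111.8153 kg


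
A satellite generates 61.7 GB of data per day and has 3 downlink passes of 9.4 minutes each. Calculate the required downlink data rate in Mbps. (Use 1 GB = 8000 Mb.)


total contact time = 3 * 9.4 * 60 = 1692.0000 s
data = 61.7 GB = 493600.0000 Mb
rate = 493600.0000 / 1692.0000 = 291.7258 Mbps

291.7258 Mbps


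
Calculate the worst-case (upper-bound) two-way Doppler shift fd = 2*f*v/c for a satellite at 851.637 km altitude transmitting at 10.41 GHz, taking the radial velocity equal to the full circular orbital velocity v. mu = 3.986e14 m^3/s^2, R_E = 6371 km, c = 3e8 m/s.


r = 7.222637e+06 m
v = sqrt(mu/r) = 7428.8357 m/s (worst-case radial velocity)
f = 10.41 GHz = 1.041e+10 Hz
fd = 2*f*v/c = 2*1.041e+10*7428.8357/3.0e+08
fd = 515561.1971 Hz

515561.1971 Hz


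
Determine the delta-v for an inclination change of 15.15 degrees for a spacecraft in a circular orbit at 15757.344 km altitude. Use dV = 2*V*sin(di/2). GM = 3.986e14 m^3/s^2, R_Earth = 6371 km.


r = 22128.3440 km = 2.2128344e+07 m
V = sqrt(mu/r) = 4244.1839 m/s
di = 15.15 deg = 0.2644174 rad
dV = 2*V*sin(di/2) = 2*4244.1839*sin(0.1322087)
dV = 1118.9696 m/s = 1.1190 km/s

1.1190 km/s


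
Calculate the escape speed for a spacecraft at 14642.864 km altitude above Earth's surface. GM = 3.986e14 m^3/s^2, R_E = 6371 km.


r = 6371.0 + 14642.864 = 21013.8640 km = 2.1013864e+07 m
v_esc = sqrt(2*mu/r) = sqrt(2*3.986e14 / 2.1013864e+07)
v_esc = 6159.2905 m/s = 6.1593 km/s

6.1593 km/s


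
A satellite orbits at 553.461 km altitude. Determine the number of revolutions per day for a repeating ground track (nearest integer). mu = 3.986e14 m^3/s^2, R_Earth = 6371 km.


r = 6.924461e+06 m
T = 2*pi*sqrt(r^3/mu) = 5734.4290 s = 95.5738 min
revs/day = 1440 / 95.5738 = 15.0669
Rounded: 15 revolutions per day

15 revolutions per day


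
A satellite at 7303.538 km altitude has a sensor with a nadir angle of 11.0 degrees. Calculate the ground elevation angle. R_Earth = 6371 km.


r = R_E + alt = 13674.5380 km
Law of sines in the satellite / Earth-center / ground-point triangle:
  sin(nadir)/R_E = sin(90 + el)/r  =>  cos(el) = (r/R_E)*sin(nadir)
cos(el) = (13674.5380 / 6371.0000) * sin(11.0 deg) = 0.4095471
el = arccos(0.4095471) = 65.8236 deg
(Earth-central angle = 90 - nadir - el = 13.1764 deg)

65.8236 degrees


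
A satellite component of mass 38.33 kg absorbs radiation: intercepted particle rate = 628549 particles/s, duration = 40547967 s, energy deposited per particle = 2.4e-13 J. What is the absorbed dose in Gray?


Total energy deposited = rate * time * E_per
  = 628549 * 40547967 * 2.4e-13 = 6.1167 J
Dose = E_total / mass = 6.1167 / 38.33
Dose = 0.1595808 Gy

0.1596 Gy


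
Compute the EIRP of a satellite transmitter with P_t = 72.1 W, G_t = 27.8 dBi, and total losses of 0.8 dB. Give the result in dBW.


Pt = 72.1 W = 18.5794 dBW
EIRP = Pt_dBW + Gt - losses = 18.5794 + 27.8 - 0.8 = 45.5794 dBW

45.5794 dBW


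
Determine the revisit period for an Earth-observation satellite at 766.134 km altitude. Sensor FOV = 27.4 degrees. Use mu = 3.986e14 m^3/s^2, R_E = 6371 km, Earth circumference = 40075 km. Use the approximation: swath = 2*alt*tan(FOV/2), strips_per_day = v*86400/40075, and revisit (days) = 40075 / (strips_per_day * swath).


swath = 2*766.134*tan(0.2391101) = 373.5267 km
v = sqrt(mu/r) = 7473.2020 m/s = 7.4732 km/s
strips/day = v*86400/40075 = 7.4732*86400/40075 = 16.1119
coverage/day = strips * swath = 16.1119 * 373.5267 = 6018.2269 km
revisit = 40075 / 6018.2269 = 6.6589 days

6.6589 days


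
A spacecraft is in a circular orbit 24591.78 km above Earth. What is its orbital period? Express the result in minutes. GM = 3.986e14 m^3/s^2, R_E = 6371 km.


r = 30962.7800 km = 3.096278e+07 m
T = 2*pi*sqrt(r^3/mu) = 2*pi*sqrt(2.9683824e+22 / 3.986e14)
T = 54221.4518 s = 903.6909 min

903.6909 minutes


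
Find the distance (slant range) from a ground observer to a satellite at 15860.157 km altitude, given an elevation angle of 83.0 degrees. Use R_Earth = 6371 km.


h = 15860.157 km, el = 83.0 deg
d = -R_E*sin(el) + sqrt((R_E*sin(el))^2 + 2*R_E*h + h^2)
d = -6371.0000*sin(1.4486) + sqrt((6371.0000*0.9925462)^2 + 2*6371.0000*15860.157 + 15860.157^2)
d = 15894.0828 km

15894.0828 km


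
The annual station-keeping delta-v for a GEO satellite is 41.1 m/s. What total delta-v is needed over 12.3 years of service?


dV = rate * years = 41.1 * 12.3
dV = 505.5300 m/s

505.5300 m/s


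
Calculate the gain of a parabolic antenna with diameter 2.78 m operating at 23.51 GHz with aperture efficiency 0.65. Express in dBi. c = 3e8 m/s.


lambda = c/f = 3e8 / 2.351e+10 = 0.01276053 m
G = eta*(pi*D/lambda)^2 = 0.65*(pi*2.78/0.01276053)^2
G = 304484.6775 (linear)
G = 10*log10(304484.6775) = 54.8357 dBi

54.8357 dBi


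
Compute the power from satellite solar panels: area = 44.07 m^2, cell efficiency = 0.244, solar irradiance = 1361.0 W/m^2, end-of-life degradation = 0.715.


P = area * eta * S * degradation
P = 44.07 * 0.244 * 1361.0 * 0.715
P = 10463.9834 W

10463.9834 W


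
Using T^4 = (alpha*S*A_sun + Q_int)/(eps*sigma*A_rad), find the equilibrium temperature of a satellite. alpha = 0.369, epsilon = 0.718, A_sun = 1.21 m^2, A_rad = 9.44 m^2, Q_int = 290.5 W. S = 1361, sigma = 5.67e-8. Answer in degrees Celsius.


Numerator = alpha*S*A_sun + Q_int = 0.369*1361*1.21 + 290.5 = 898.1729 W
Denominator = eps*sigma*A_rad = 0.718*5.67e-8*9.44 = 3.8430806e-07 W/K^4
T^4 = 2.3371169e+09 K^4
T = 219.8721 K = -53.2779 C

-53.2779 degrees Celsius


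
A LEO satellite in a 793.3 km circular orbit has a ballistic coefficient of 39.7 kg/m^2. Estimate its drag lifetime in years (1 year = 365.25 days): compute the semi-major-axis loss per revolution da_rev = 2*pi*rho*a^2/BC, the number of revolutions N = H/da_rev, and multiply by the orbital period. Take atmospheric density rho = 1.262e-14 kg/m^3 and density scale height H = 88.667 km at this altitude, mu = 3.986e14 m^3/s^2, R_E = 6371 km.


a = R_E + alt = 7164.3000 km = 7.1643e+06 m
da_rev = 2*pi*rho*a^2/BC = 2*pi*1.262e-14*(7.1643e+06)^2/39.7 = 0.102517084 m per revolution
N = H/da_rev = 88667.0000 m / 0.102517084 m = 864899.7497 revolutions
P = 2*pi*sqrt(a^3/mu) = 6034.9248 s
lifetime = N*P = 864899.7497 * 6034.9248 = 5.219605e+09 s = 60412.0948 days
years = 60412.0948 / 365.25 = 165.3993 years

165.3993 years


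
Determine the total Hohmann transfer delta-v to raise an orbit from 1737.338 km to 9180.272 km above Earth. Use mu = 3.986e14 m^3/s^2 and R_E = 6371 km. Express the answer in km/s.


r1 = 8108.3380 km = 8.108338e+06 m
r2 = 15551.2720 km = 1.5551272e+07 m
dv1 = sqrt(mu/r1)*(sqrt(2*r2/(r1+r2)) - 1) = 1027.5375 m/s
dv2 = sqrt(mu/r2)*(1 - sqrt(2*r1/(r1+r2))) = 871.3050 m/s
total dv = |dv1| + |dv2| = 1027.5375 + 871.3050 = 1898.8425 m/s = 1.8988 km/s

1.8988 km/s


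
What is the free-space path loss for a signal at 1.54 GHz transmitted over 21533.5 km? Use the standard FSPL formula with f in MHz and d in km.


f = 1.54 GHz = 1540.0000 MHz
d = 21533.5 km
FSPL = 32.44 + 20*log10(1540.0000) + 20*log10(21533.5)
FSPL = 32.44 + 63.7504 + 86.6623
FSPL = 182.8527 dB

182.8527 dB
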